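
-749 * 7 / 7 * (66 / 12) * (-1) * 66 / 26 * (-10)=-1359435 / 13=-104571.92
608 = 608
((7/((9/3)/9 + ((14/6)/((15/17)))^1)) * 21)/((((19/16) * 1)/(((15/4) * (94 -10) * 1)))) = 16669800/1273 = 13094.89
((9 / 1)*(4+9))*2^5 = 3744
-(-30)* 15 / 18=25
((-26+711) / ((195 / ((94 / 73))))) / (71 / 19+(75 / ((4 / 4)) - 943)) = -244682 / 46750587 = -0.01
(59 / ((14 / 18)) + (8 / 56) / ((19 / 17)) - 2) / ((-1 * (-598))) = 4920 / 39767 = 0.12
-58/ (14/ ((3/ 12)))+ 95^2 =9023.96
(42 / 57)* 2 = 28 / 19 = 1.47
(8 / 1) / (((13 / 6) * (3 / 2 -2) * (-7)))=96 / 91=1.05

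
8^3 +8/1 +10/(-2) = 515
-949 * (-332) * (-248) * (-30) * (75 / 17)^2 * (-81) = -1068033259800000 / 289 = -3695616815916.96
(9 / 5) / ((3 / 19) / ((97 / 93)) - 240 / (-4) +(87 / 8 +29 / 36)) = 1194264 / 47659055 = 0.03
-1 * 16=-16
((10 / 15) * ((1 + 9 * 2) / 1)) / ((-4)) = -19 / 6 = -3.17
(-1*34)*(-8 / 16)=17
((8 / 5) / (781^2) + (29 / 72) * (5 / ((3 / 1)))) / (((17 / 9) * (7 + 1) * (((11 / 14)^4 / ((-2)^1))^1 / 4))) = -2123557021306 / 2277261945255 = -0.93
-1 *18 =-18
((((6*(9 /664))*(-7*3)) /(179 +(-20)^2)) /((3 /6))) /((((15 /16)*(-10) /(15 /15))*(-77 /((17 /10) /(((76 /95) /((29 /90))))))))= -493 /88104500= -0.00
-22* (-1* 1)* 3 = 66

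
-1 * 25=-25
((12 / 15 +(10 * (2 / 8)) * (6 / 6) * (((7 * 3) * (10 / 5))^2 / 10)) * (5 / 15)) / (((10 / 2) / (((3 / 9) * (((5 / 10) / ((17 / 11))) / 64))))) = 24299 / 489600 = 0.05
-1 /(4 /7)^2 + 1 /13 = -621 /208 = -2.99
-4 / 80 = -1 / 20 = -0.05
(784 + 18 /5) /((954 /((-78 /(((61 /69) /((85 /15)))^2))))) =-7826589914 /2958195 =-2645.73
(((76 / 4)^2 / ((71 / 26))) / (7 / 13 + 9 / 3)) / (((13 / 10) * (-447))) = -46930 / 729951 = -0.06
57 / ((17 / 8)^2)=12.62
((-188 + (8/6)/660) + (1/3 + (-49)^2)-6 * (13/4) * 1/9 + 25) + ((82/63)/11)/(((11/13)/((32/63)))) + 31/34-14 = 2223.15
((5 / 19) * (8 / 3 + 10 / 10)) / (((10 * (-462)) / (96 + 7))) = -103 / 4788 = -0.02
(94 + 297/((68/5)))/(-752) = -7877/51136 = -0.15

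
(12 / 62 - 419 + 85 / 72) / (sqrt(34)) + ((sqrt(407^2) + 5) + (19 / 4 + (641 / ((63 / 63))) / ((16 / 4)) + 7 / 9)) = 5200 / 9 - 932141 *sqrt(34) / 75888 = 506.16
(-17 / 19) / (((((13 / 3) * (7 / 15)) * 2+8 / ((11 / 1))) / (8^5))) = -137871360 / 22439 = -6144.27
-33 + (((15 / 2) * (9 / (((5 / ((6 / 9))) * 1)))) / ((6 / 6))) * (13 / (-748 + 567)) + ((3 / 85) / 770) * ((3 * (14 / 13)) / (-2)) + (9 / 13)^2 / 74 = -177993721437 / 5291132275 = -33.64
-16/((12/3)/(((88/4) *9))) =-792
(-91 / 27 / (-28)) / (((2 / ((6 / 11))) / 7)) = 91 / 396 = 0.23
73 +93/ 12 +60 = 563/ 4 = 140.75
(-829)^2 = 687241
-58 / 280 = -29 / 140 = -0.21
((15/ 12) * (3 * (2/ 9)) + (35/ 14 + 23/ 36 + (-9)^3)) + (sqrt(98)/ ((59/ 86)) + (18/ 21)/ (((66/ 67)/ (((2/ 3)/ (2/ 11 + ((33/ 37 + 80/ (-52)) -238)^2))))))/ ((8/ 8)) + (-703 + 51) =-50296510482509495/ 36525414858156 + 602 * sqrt(2)/ 59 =-1362.60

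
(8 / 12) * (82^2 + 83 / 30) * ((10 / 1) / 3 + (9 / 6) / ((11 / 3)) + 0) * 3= 49845341 / 990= 50348.83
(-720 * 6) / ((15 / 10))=-2880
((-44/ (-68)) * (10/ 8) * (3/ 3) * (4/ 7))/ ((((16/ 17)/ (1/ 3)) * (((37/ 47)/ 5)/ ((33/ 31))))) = 142175/ 128464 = 1.11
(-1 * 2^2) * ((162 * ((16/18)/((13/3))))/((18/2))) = -192/13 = -14.77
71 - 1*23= 48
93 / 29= 3.21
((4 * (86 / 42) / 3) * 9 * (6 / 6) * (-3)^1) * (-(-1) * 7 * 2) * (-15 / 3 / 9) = 1720 / 3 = 573.33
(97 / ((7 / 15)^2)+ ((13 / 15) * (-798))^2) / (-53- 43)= -586476061 / 117600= -4987.04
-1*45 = -45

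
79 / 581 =0.14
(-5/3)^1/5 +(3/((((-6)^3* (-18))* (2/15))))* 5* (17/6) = -1303/5184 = -0.25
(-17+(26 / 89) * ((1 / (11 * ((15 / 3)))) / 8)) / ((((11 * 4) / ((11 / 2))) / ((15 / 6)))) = -332847 / 62656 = -5.31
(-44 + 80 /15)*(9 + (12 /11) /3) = -11948 /33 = -362.06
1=1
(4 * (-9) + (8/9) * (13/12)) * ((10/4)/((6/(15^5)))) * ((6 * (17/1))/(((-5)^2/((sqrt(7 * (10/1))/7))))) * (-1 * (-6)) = -271383750 * sqrt(70)/7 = -324365622.11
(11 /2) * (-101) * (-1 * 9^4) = 7289271 /2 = 3644635.50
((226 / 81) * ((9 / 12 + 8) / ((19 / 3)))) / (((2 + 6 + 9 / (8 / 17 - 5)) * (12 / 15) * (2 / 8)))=1522675 / 475038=3.21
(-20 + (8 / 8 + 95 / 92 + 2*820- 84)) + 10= 142419 / 92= 1548.03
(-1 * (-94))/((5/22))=2068/5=413.60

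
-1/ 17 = -0.06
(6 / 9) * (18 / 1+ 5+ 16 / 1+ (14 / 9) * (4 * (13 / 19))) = 14794 / 513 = 28.84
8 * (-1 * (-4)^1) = 32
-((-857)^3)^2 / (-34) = 396173052347920849 / 34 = 11652148598468260.26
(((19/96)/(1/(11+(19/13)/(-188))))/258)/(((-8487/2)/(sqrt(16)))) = -18905/2378442144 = -0.00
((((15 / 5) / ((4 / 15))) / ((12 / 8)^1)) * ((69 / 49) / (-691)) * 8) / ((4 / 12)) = -12420 / 33859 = -0.37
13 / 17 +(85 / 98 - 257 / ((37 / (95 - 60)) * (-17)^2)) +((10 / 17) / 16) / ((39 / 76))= 0.86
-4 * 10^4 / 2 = -20000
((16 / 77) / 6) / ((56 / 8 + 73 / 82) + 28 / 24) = 164 / 42889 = 0.00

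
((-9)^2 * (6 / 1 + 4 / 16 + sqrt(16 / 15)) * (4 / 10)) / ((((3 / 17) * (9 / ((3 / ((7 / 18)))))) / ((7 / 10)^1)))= 802.27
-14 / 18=-7 / 9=-0.78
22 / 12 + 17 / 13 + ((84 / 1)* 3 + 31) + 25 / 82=286.45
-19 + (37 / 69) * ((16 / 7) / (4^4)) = -146795 / 7728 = -19.00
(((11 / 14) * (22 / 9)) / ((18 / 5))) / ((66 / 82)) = 2255 / 3402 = 0.66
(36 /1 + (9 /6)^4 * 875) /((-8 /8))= -71451 /16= -4465.69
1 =1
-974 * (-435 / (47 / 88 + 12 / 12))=2485648 / 9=276183.11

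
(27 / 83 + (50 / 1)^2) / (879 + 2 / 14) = 1452689 / 510782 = 2.84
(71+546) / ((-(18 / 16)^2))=-39488 / 81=-487.51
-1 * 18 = -18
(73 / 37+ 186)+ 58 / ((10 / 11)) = 46578 / 185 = 251.77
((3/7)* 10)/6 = 5/7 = 0.71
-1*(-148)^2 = -21904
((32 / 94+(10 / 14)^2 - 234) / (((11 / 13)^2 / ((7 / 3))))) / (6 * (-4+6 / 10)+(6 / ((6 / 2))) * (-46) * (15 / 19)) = 261230905 / 31984722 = 8.17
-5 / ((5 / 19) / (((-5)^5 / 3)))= 59375 / 3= 19791.67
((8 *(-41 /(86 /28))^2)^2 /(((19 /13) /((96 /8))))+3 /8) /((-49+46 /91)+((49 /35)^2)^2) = -493132412120412211875 /1319740495342768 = -373658.62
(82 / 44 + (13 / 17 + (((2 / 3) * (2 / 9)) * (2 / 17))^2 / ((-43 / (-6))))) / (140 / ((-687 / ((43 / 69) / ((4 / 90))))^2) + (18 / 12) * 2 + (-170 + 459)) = 4844074445794895 / 538259213327245146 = 0.01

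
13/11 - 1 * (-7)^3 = 3786/11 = 344.18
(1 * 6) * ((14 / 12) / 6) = 1.17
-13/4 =-3.25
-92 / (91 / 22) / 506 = -4 / 91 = -0.04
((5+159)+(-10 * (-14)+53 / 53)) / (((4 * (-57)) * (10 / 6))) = -0.80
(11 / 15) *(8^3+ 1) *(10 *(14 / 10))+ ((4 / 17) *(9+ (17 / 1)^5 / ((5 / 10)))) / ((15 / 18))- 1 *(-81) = 13721583 / 17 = 807151.94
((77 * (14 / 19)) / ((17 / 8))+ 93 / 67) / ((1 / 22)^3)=6472354856 / 21641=299078.36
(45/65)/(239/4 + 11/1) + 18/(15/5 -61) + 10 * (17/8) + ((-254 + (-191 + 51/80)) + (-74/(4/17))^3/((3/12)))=-1062040775652979/8535280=-124429517.91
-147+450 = 303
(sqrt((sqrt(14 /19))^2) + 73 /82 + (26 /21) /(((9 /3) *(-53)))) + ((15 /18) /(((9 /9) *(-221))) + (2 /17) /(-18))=1.73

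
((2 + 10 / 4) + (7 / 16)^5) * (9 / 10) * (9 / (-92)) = -383567319 / 964689920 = -0.40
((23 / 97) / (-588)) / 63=-23 / 3593268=-0.00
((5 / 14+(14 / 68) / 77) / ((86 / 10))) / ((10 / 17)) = 471 / 6622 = 0.07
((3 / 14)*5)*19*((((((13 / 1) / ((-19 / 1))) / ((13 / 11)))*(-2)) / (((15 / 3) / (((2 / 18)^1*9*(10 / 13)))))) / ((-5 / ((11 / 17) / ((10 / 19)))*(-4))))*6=20691 / 15470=1.34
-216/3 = -72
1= 1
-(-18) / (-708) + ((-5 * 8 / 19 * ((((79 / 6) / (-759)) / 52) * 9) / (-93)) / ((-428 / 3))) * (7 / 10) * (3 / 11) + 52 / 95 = 2808614898577 / 5381057516120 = 0.52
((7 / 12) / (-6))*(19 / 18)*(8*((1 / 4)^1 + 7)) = -5.95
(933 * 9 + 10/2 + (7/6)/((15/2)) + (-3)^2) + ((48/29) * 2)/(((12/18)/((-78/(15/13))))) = 2107702/261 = 8075.49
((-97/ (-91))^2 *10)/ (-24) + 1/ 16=-163337/ 397488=-0.41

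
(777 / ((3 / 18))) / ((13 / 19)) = 88578 / 13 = 6813.69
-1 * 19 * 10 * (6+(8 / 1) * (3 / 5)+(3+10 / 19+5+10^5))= -19003672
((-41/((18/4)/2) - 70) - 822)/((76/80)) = -163840/171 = -958.13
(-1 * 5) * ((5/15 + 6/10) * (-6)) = 28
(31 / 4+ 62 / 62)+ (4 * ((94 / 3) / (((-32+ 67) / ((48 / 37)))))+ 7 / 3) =244427 / 15540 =15.73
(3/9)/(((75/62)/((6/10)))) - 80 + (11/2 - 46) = -90251/750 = -120.33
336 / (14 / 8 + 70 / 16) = 384 / 7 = 54.86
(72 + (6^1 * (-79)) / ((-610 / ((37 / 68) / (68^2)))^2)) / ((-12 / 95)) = -8387798584838956331 / 14715436113756160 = -570.00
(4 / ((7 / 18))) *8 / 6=96 / 7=13.71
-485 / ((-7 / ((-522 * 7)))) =-253170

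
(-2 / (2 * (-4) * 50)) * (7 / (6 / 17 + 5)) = 17 / 2600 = 0.01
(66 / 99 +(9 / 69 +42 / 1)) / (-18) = -2953 / 1242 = -2.38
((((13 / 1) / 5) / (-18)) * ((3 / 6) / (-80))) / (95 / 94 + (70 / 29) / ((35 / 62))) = 17719 / 103759200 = 0.00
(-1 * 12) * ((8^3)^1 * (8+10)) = -110592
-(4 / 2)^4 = -16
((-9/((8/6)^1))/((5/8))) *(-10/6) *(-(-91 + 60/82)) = 66618/41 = 1624.83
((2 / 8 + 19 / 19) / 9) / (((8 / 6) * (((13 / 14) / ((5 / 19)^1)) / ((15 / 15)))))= 175 / 5928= 0.03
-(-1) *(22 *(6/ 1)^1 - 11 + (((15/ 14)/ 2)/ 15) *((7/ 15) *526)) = 3893/ 30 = 129.77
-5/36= -0.14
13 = 13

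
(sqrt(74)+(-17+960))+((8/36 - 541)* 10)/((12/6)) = -15848/9+sqrt(74) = -1752.29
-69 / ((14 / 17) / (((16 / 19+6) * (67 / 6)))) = -1702805 / 266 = -6401.52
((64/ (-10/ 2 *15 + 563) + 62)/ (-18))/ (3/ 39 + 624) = -0.01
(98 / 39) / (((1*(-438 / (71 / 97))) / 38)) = -132202 / 828477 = -0.16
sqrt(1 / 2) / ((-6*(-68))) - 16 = -16+ sqrt(2) / 816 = -16.00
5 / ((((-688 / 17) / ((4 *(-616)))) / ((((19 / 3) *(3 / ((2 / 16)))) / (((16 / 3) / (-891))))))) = -332400915 / 43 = -7730253.84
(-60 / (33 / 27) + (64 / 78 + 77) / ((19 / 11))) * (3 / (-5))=6581 / 2717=2.42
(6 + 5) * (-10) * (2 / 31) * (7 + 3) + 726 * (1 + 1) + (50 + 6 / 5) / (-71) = 15190324 / 11005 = 1380.31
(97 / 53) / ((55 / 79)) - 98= -278007 / 2915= -95.37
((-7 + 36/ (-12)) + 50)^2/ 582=800/ 291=2.75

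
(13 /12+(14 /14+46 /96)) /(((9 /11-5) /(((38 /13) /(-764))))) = 8569 /3654976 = 0.00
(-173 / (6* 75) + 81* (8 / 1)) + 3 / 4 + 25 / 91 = 53123639 / 81900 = 648.64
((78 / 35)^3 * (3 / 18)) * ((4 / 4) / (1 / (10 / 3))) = 52728 / 8575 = 6.15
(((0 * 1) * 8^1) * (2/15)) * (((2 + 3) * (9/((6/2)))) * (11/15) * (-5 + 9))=0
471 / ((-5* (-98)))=471 / 490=0.96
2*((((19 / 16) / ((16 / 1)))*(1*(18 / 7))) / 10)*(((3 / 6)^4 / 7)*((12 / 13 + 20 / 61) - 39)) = -1023777 / 79579136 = -0.01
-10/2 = -5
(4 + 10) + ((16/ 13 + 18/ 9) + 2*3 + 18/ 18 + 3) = 354/ 13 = 27.23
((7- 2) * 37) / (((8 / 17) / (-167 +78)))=-279905 / 8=-34988.12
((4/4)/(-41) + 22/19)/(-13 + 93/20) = -17660/130093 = -0.14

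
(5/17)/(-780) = -1/2652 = -0.00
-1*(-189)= 189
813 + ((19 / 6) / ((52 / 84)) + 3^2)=21505 / 26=827.12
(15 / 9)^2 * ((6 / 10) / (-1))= -1.67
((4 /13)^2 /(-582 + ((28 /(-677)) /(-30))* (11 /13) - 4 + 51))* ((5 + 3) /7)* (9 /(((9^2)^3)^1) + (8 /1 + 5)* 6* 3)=-5986832101760 /126505323025263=-0.05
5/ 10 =0.50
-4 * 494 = -1976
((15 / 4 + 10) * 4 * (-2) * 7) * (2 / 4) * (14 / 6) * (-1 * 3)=2695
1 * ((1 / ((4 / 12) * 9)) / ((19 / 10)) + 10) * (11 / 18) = 3190 / 513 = 6.22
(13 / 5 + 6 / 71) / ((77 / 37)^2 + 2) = 1304657 / 3076785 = 0.42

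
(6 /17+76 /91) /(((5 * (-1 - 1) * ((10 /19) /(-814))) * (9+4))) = 7106627 /502775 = 14.13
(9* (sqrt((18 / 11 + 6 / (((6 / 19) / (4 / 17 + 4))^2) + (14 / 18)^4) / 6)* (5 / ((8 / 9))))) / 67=5* sqrt(1488444321210) / 601392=10.14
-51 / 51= -1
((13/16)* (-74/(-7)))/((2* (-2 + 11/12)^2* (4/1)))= 333/364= 0.91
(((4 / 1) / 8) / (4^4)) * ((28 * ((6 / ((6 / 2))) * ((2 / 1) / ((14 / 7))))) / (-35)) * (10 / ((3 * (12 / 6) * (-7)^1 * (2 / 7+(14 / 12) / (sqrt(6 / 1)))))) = 0.00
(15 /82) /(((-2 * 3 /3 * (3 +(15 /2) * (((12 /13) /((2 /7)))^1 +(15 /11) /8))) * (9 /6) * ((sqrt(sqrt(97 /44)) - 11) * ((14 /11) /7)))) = 31460 * 11^(1 /4) * sqrt(2) * 97^(3 /4) /1722592675623 +692120 * sqrt(1067) /1722592675623 +7613320 * 11^(3 /4) * sqrt(2) * 97^(1 /4) /1722592675623 +1842423440 /1722592675623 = 0.00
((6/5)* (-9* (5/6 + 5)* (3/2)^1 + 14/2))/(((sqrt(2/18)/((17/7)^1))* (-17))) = 369/10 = 36.90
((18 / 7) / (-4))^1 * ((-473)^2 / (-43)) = 46827 / 14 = 3344.79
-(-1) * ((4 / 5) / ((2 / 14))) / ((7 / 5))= 4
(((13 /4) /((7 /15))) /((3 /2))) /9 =65 /126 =0.52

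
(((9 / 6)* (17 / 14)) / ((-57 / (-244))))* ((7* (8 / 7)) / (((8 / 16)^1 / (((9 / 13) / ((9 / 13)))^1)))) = 16592 / 133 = 124.75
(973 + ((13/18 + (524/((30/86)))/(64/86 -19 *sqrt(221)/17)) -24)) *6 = 737046729511/129899235 -1583143384 *sqrt(221)/43299745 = 5130.45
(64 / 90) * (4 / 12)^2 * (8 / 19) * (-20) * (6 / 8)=-256 / 513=-0.50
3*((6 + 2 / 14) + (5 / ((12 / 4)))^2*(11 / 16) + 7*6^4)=9152693 / 336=27240.16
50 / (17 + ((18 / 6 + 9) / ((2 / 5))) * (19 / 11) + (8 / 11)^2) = 0.72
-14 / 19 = -0.74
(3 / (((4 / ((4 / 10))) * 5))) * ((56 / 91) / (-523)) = -12 / 169975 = -0.00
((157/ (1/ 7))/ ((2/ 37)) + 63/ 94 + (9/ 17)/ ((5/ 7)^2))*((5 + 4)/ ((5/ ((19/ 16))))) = 69452646417/ 1598000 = 43462.23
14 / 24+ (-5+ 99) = 1135 / 12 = 94.58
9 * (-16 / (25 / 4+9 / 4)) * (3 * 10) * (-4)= 34560 / 17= 2032.94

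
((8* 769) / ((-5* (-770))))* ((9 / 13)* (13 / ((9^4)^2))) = 3076 / 9207215325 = 0.00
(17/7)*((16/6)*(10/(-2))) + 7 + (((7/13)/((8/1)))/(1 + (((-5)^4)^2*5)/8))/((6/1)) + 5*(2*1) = -781067185/50781458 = -15.38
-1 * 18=-18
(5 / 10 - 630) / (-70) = 1259 / 140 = 8.99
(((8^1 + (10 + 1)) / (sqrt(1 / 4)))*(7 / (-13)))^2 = 70756 / 169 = 418.67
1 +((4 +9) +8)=22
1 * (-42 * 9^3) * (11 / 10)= -168399 / 5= -33679.80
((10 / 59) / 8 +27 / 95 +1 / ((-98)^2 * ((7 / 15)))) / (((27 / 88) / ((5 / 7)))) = 2533555288 / 3560882283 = 0.71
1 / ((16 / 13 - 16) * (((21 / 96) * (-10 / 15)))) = 13 / 28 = 0.46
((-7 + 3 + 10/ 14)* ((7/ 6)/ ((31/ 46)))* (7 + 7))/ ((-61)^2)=-7406/ 346053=-0.02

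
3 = 3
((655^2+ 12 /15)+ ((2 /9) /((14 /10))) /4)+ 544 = 270628999 /630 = 429569.84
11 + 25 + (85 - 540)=-419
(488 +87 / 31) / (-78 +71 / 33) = -502095 / 77593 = -6.47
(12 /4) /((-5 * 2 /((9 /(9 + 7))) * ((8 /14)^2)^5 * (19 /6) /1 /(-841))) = 19242496437129 /1593835520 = 12073.08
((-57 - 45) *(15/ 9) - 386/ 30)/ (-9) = 2743/ 135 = 20.32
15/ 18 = 5/ 6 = 0.83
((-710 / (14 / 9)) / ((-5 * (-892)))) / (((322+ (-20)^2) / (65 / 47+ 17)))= -69012 / 26485487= -0.00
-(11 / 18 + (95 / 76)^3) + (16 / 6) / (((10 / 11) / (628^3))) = 2092342780711 / 2880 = 726507909.97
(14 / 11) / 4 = 7 / 22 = 0.32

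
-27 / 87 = -9 / 29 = -0.31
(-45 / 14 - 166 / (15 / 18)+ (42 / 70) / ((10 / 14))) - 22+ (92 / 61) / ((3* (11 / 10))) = -157197263 / 704550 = -223.12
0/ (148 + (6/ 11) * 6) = 0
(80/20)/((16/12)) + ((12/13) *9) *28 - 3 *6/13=3045/13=234.23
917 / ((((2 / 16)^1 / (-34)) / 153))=-38161872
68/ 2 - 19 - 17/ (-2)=47/ 2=23.50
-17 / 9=-1.89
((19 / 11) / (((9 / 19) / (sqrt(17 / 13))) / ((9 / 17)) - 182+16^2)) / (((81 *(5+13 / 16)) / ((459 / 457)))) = 138057952 / 2772267765795 - 98192 *sqrt(221) / 2772267765795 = 0.00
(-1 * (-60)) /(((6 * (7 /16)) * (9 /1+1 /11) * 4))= 22 /35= 0.63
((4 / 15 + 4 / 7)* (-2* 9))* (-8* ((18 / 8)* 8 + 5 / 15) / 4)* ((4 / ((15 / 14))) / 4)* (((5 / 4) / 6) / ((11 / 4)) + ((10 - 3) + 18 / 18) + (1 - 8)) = 555.38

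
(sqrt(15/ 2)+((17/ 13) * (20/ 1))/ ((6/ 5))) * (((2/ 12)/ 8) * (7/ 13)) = 7 * sqrt(30)/ 1248+2975/ 12168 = 0.28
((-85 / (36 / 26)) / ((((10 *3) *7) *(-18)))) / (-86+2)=-221 / 1143072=-0.00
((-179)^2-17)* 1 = 32024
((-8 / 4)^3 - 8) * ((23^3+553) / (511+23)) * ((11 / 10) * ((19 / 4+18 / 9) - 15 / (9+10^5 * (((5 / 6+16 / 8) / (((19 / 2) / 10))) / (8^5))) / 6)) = -130328456016 / 47017009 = -2771.94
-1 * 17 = -17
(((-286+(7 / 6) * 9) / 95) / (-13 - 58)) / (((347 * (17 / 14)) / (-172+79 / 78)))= -0.02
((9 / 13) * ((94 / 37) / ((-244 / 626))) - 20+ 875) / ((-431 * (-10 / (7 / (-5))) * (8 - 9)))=87339546 / 316149275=0.28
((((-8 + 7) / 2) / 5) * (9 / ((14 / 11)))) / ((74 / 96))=-1188 / 1295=-0.92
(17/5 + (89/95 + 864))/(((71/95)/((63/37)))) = 5196996/2627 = 1978.30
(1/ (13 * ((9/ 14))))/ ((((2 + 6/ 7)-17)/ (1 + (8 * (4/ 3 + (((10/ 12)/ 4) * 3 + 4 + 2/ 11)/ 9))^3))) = -11746191212/ 416258271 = -28.22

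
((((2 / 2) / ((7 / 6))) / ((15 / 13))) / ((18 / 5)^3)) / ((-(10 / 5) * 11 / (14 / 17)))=-325 / 545292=-0.00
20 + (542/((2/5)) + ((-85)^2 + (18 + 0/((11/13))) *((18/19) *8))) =165992/19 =8736.42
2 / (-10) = -1 / 5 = -0.20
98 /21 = 14 /3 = 4.67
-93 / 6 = -31 / 2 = -15.50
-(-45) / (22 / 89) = 4005 / 22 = 182.05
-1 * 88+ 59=-29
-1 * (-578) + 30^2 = 1478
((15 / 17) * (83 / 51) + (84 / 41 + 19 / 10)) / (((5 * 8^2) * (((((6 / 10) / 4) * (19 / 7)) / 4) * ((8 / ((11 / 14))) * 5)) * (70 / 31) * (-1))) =-217571981 / 151288032000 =-0.00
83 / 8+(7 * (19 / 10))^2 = 37453 / 200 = 187.26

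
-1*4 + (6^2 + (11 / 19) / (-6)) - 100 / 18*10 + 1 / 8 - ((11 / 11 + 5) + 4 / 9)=-13667 / 456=-29.97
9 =9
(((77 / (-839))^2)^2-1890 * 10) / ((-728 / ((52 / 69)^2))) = 34784435021149762 / 2359098230161401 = 14.74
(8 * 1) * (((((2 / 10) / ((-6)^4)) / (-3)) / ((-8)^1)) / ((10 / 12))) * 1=1 / 16200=0.00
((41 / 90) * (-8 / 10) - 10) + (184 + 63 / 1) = 53243 / 225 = 236.64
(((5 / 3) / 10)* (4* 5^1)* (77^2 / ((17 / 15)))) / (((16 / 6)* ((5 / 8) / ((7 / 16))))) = 622545 / 136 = 4577.54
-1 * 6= -6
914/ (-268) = -457/ 134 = -3.41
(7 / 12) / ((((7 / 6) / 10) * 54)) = 5 / 54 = 0.09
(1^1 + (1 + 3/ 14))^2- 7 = -411/ 196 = -2.10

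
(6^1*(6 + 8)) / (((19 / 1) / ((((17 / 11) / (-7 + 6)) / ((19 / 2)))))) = -2856 / 3971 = -0.72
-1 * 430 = -430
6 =6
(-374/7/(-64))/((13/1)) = 187/2912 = 0.06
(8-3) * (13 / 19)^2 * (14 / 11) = 11830 / 3971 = 2.98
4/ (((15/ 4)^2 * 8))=8/ 225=0.04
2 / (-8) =-0.25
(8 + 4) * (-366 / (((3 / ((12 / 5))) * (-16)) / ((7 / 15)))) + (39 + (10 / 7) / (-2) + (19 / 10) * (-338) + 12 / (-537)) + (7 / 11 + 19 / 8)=-1374014227 / 2756600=-498.45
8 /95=0.08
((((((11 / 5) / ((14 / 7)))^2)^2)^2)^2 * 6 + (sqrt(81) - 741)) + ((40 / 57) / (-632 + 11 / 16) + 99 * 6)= -110.43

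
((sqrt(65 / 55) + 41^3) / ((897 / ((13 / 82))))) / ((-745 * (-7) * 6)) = sqrt(143) / 1947427020 + 1681 / 4318020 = 0.00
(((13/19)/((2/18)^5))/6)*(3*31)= 23796747/38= 626230.18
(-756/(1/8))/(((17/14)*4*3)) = -7056/17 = -415.06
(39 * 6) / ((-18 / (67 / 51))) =-871 / 51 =-17.08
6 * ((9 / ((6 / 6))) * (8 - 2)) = 324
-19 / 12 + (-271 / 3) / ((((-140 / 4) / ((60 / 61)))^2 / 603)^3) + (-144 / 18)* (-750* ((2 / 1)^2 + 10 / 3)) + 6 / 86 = 137580970596700941356075 / 3127641389969801124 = 43988.73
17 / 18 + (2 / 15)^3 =6391 / 6750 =0.95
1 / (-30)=-1 / 30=-0.03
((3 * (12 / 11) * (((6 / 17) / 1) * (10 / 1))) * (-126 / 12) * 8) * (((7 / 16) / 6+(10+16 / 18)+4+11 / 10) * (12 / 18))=-1942836 / 187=-10389.50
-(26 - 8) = -18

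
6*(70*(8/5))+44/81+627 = 1299.54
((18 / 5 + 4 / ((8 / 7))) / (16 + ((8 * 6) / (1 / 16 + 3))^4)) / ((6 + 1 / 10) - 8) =-409300871 / 6611707168048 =-0.00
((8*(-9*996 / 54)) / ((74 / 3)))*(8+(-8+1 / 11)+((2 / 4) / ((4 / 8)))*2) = -112.57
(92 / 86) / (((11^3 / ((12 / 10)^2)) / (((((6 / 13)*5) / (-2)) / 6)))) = -828 / 3720145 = -0.00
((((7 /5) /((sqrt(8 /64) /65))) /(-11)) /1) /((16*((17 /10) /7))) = -6.02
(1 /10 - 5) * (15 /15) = -4.90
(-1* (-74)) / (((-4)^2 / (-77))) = -2849 / 8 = -356.12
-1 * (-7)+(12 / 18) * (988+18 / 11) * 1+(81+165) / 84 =669.69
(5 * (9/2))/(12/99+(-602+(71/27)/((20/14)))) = -66825/1782113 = -0.04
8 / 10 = 4 / 5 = 0.80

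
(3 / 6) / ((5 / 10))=1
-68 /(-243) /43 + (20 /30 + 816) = 8533418 /10449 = 816.67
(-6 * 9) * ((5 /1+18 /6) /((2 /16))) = -3456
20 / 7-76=-512 / 7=-73.14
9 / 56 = 0.16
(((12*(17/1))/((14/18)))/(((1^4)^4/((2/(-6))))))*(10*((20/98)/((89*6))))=-10200/30527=-0.33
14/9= 1.56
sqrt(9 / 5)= 3*sqrt(5) / 5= 1.34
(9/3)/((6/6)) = 3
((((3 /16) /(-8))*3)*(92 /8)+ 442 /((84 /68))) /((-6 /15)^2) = 47980925 /21504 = 2231.26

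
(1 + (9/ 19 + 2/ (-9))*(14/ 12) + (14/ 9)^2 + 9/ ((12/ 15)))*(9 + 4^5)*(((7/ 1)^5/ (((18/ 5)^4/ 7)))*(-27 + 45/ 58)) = -1182432098116530625/ 4164607872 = -283923993.44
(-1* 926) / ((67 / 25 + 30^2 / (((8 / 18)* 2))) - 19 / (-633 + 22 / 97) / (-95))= -2841847700 / 3115535691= -0.91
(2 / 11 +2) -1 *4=-20 / 11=-1.82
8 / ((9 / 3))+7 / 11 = 109 / 33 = 3.30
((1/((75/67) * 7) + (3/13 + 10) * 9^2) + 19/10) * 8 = 6645.76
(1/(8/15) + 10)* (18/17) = 855/68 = 12.57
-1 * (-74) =74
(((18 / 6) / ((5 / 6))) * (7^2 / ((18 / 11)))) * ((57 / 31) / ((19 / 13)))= 21021 / 155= 135.62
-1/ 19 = -0.05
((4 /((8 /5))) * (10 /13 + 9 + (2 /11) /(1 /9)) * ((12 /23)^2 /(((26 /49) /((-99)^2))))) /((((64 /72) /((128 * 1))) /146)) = 269473211441280 /89401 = 3014208022.74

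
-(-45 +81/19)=774/19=40.74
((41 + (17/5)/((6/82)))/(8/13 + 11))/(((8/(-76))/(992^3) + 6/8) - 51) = -158174259183616/1055511317240025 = -0.15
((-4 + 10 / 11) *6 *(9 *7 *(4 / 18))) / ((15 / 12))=-11424 / 55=-207.71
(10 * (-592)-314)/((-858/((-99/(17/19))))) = -177669/221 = -803.93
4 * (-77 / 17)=-308 / 17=-18.12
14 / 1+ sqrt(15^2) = 29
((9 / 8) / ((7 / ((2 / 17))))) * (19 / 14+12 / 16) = 531 / 13328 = 0.04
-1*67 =-67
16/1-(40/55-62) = 850/11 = 77.27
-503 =-503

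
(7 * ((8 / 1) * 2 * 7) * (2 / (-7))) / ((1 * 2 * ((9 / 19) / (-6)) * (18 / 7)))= 14896 / 27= 551.70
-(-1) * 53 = 53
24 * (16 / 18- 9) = -584 / 3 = -194.67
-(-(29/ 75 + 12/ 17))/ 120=1393/ 153000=0.01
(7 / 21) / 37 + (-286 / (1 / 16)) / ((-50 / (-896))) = -227555303 / 2775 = -82001.91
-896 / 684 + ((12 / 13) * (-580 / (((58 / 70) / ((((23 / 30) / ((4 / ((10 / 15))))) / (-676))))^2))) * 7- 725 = -64191010512809 / 88379615376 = -726.31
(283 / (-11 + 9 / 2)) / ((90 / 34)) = -9622 / 585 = -16.45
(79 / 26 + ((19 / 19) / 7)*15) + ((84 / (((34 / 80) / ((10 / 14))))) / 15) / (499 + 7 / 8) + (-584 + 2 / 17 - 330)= -908.68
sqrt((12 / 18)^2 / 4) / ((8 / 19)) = 19 / 24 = 0.79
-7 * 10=-70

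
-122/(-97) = 122/97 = 1.26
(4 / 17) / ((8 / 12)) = 6 / 17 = 0.35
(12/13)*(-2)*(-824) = 19776/13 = 1521.23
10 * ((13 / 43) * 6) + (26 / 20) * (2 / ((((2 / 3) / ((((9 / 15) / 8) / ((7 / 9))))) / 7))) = 357279 / 17200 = 20.77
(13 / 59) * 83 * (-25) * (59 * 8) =-215800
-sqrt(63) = -3* sqrt(7) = -7.94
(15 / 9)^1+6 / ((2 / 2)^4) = 23 / 3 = 7.67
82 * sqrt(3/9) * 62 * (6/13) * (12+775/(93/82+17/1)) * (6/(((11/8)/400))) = 15890192486400 * sqrt(3)/212641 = 129432333.03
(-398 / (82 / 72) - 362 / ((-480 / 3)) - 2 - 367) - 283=-3277379 / 3280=-999.20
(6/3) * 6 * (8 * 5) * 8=3840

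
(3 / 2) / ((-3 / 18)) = -9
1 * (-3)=-3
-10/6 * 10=-50/3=-16.67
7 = 7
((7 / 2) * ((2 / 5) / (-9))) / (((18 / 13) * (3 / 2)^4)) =-728 / 32805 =-0.02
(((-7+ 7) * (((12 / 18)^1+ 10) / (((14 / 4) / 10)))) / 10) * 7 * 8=0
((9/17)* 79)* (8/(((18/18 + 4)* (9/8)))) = 5056/85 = 59.48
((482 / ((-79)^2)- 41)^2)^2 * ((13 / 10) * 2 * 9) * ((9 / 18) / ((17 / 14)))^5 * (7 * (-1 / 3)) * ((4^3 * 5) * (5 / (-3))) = 2082372120290999007473347275840 / 2154077563507499981777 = 966711763.57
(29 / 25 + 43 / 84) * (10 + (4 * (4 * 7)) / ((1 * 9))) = 354611 / 9450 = 37.52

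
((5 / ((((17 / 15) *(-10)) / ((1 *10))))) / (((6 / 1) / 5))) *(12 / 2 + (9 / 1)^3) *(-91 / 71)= 8360625 / 2414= 3463.39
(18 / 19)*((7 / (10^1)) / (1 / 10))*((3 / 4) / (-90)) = -21 / 380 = -0.06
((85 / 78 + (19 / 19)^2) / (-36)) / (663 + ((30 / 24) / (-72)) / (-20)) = -2608 / 29787303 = -0.00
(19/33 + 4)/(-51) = -151/1683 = -0.09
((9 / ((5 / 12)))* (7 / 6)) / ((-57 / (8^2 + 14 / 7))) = -2772 / 95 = -29.18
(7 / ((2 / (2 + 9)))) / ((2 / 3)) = 231 / 4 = 57.75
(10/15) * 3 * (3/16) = 3/8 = 0.38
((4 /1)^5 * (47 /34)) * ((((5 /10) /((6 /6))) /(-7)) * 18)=-216576 /119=-1819.97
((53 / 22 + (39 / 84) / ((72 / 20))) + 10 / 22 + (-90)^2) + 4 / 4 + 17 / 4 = 44952097 / 5544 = 8108.24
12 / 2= 6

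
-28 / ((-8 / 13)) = 91 / 2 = 45.50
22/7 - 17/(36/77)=-8371/252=-33.22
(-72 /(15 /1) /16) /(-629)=3 /6290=0.00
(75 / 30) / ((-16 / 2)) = -5 / 16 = -0.31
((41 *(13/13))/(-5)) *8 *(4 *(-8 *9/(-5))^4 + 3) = -35259114072/3125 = -11282916.50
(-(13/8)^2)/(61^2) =-169/238144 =-0.00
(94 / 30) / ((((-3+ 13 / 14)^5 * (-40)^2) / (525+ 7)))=-0.03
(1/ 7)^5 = 1/ 16807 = 0.00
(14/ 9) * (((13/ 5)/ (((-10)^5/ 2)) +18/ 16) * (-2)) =-1968659/ 562500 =-3.50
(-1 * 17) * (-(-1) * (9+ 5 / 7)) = -1156 / 7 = -165.14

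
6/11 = 0.55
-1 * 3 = -3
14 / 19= 0.74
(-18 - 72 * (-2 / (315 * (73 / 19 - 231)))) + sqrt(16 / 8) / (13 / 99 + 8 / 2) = -679846 / 37765 + 99 * sqrt(2) / 409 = -17.66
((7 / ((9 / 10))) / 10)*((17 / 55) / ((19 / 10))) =238 / 1881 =0.13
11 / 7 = 1.57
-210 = -210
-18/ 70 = -9/ 35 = -0.26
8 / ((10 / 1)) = 4 / 5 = 0.80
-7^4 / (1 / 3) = -7203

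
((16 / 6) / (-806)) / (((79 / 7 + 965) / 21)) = -98 / 1377051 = -0.00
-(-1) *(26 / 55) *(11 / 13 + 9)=256 / 55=4.65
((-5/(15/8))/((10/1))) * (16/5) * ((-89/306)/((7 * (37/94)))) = 267712/2972025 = 0.09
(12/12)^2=1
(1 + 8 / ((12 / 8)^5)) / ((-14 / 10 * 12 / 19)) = -47405 / 20412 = -2.32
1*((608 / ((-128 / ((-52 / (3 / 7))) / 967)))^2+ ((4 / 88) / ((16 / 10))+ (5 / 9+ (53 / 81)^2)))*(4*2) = 2484794129118.32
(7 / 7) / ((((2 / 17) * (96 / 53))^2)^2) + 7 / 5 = 3304616999477 / 6794772480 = 486.35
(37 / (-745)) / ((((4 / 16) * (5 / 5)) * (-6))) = 74 / 2235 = 0.03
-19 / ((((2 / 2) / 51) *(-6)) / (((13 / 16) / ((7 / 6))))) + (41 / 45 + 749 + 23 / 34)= 73947049 / 85680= 863.06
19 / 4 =4.75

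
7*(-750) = -5250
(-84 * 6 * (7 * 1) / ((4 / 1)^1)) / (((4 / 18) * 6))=-661.50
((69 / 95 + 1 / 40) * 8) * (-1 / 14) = -571 / 1330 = -0.43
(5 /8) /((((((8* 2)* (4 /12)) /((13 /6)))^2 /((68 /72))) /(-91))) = -1307215 /147456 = -8.87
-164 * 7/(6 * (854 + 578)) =-287/2148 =-0.13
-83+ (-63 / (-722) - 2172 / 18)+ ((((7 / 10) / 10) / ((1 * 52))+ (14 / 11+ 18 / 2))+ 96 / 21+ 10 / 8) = -81299246563 / 433633200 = -187.48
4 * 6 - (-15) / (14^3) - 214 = -521345 / 2744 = -189.99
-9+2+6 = -1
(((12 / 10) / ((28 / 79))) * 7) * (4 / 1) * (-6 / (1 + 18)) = -29.94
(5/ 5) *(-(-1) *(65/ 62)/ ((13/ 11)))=0.89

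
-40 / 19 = -2.11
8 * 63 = 504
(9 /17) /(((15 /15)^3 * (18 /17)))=1 /2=0.50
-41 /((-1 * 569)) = 41 /569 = 0.07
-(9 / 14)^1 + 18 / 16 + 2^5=1819 / 56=32.48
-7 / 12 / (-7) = 1 / 12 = 0.08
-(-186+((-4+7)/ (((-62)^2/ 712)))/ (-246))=7328675/ 39401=186.00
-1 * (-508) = 508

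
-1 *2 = -2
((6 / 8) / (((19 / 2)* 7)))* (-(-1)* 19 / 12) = 1 / 56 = 0.02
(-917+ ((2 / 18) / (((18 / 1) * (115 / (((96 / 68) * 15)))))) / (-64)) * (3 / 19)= -51630769 / 356592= -144.79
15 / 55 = 3 / 11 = 0.27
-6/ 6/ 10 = -1/ 10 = -0.10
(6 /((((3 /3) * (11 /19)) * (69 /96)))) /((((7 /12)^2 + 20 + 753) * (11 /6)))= 3151872 /309917663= 0.01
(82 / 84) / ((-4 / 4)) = -0.98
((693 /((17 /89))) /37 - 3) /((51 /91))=1813630 /10693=169.61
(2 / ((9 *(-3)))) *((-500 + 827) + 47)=-748 / 27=-27.70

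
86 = 86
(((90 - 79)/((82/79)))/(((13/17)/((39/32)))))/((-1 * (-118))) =44319/309632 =0.14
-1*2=-2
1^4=1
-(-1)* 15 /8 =15 /8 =1.88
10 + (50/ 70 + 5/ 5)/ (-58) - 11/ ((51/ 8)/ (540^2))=-1736346392/ 3451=-503142.97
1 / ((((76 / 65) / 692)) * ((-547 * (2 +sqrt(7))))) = -0.23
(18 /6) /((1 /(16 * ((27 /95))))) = 1296 /95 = 13.64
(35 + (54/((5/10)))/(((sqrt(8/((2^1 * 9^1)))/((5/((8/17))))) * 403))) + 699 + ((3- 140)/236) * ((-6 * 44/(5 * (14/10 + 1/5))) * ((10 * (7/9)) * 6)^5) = 32663186637854447/7703748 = 4239908501.40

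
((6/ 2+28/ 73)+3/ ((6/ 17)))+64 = 11079/ 146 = 75.88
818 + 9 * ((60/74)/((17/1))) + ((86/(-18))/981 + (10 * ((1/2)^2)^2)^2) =291023413369/355420224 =818.82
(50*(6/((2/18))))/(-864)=-25/8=-3.12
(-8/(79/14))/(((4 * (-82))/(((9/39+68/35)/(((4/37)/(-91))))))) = -256151/32390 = -7.91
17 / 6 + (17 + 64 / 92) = 2833 / 138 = 20.53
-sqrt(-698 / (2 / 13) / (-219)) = -sqrt(993603) / 219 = -4.55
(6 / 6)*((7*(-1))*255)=-1785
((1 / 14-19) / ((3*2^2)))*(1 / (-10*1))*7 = 53 / 48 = 1.10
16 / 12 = 4 / 3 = 1.33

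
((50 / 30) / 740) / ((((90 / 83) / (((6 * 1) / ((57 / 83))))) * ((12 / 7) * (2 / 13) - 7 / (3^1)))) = -626899 / 71495100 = -0.01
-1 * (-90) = 90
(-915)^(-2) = 1 / 837225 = 0.00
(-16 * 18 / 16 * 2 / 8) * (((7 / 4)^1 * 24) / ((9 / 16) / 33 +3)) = -3696 / 59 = -62.64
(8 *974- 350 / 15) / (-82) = -11653 / 123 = -94.74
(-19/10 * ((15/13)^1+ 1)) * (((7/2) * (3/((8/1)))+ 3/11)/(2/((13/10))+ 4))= -4123/3520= -1.17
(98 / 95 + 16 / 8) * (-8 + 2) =-18.19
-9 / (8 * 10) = -9 / 80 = -0.11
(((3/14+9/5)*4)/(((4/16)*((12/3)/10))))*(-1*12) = -6768/7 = -966.86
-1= -1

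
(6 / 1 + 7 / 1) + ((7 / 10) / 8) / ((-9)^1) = 9353 / 720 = 12.99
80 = 80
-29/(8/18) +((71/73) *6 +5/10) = -17203/292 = -58.91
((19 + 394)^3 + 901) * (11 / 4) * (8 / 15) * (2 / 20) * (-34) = -8782255284 / 25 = -351290211.36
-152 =-152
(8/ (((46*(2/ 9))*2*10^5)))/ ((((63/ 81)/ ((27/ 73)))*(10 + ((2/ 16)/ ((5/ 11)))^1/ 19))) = 13851/ 74543402500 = 0.00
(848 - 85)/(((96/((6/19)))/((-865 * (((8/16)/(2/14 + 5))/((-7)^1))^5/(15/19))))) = 131999/92876046336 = 0.00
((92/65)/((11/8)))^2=541696/511225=1.06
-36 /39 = -12 /13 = -0.92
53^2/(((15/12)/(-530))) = -1191016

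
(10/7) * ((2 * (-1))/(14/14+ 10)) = -0.26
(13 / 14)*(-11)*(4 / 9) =-286 / 63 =-4.54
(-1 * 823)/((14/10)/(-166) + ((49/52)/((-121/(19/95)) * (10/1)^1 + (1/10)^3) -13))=53725019619830/849194077139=63.27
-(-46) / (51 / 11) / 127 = 506 / 6477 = 0.08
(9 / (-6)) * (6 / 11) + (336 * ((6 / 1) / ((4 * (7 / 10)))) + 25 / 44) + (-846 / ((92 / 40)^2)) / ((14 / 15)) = 8122937 / 14812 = 548.40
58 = 58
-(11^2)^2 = -14641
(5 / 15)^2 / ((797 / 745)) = 745 / 7173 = 0.10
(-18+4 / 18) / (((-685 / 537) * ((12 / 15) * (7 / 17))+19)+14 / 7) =-486880 / 563619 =-0.86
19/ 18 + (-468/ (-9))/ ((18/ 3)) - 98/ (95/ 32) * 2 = -96271/ 1710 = -56.30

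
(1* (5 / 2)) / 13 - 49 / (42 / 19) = -857 / 39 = -21.97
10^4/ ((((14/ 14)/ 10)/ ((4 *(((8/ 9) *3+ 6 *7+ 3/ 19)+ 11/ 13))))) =13536800000/ 741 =18268286.10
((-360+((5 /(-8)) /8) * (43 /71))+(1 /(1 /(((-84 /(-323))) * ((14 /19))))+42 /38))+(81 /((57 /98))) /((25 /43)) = -83114260039 /697163200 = -119.22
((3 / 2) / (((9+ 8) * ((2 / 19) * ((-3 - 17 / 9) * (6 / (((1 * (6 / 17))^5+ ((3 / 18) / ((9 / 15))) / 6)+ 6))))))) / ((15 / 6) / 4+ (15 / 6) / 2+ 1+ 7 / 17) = -17632122151 / 335108969712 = -0.05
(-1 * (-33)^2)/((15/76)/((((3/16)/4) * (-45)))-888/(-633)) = -39292209/47240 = -831.76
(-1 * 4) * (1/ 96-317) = 30431/ 24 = 1267.96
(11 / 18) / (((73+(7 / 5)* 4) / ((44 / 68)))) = 605 / 120258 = 0.01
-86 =-86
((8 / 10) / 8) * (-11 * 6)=-33 / 5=-6.60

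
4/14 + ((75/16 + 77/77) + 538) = 543.97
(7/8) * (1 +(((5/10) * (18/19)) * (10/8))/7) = 577/608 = 0.95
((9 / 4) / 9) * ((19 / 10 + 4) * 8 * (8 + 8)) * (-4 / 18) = -41.96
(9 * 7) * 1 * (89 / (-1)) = -5607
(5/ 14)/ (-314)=-5/ 4396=-0.00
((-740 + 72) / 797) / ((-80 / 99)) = 1.04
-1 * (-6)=6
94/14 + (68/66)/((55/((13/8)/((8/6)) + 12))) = 471739/67760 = 6.96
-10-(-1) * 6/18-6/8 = -125/12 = -10.42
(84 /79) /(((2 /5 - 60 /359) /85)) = 6408150 /16511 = 388.11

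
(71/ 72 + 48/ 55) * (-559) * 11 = -4114799/ 360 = -11430.00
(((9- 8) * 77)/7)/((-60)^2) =11/3600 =0.00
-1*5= -5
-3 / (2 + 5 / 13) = -39 / 31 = -1.26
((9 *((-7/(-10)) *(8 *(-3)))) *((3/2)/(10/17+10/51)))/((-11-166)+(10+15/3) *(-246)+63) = 9639/126800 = 0.08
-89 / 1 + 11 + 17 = -61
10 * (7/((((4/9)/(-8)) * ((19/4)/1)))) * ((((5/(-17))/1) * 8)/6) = 33600/323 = 104.02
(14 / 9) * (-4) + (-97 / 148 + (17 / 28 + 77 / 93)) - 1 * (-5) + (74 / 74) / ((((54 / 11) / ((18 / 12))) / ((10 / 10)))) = -4399 / 32116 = -0.14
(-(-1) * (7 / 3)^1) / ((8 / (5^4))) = 4375 / 24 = 182.29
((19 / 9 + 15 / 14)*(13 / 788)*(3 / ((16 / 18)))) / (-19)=-15639 / 1676864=-0.01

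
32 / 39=0.82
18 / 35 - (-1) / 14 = 41 / 70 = 0.59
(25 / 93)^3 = 0.02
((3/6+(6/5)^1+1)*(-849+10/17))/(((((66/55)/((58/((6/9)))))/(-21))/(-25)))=-5928934725/68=-87190216.54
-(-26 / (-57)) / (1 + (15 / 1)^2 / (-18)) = 52 / 1311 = 0.04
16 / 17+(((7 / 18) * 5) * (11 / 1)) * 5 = 33013 / 306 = 107.89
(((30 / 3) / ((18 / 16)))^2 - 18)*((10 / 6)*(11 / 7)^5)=974.41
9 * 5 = 45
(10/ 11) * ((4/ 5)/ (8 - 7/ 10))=80/ 803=0.10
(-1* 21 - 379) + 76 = -324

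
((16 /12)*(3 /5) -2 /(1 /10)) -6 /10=-19.80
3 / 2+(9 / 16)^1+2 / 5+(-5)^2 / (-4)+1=-223 / 80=-2.79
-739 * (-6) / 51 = 1478 / 17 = 86.94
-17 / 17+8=7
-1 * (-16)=16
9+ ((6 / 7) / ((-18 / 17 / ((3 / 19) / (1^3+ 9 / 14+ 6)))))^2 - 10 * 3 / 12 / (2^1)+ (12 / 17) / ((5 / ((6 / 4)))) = 11188664963 / 1405250260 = 7.96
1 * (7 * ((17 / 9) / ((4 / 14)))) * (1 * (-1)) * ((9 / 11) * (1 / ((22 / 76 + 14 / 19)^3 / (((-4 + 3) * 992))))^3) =67174182796935388721053696 / 2296011972746349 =29256895693.18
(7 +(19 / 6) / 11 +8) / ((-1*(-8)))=1009 / 528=1.91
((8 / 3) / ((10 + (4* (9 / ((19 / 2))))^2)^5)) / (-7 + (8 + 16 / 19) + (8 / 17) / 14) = 13862340808888061 / 83643432466271534777244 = 0.00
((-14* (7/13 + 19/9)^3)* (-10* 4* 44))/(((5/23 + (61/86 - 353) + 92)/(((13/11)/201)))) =-5279823180800/509556502377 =-10.36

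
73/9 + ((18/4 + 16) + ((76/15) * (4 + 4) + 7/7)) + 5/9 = 707/10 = 70.70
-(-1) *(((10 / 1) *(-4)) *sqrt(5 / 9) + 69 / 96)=23 / 32 - 40 *sqrt(5) / 3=-29.10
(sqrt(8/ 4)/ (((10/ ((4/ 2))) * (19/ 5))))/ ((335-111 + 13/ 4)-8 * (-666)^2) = -4 * sqrt(2)/ 269664777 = -0.00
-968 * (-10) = 9680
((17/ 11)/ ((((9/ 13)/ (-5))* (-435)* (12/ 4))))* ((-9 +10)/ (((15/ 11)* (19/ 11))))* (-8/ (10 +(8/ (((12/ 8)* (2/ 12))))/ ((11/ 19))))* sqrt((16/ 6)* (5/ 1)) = -213928* sqrt(30)/ 721013805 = -0.00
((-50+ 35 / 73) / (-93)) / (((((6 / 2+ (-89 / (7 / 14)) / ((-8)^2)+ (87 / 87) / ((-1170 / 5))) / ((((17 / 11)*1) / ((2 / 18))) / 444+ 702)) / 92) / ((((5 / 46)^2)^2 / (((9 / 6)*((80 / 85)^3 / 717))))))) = 118251997014757978125 / 9214631521424384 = 12833.07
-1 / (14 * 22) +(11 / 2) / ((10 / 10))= 1693 / 308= 5.50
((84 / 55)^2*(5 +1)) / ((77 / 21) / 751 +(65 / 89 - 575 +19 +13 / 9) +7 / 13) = -82768605192 / 3272108048275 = -0.03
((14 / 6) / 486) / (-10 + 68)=7 / 84564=0.00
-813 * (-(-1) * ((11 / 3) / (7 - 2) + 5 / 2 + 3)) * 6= -152031 / 5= -30406.20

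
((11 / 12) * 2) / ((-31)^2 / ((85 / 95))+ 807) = 187 / 191868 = 0.00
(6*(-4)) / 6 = -4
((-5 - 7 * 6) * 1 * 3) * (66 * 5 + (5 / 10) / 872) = -46530.08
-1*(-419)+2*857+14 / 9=19211 / 9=2134.56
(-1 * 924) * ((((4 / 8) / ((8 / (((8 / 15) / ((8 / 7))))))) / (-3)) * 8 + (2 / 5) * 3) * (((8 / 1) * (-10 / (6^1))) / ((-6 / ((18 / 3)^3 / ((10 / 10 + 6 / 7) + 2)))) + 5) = -3624082 / 27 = -134225.26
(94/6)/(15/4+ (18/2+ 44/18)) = 564/547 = 1.03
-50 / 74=-25 / 37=-0.68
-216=-216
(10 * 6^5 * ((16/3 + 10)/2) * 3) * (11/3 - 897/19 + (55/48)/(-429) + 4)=-17469860220/247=-70728179.03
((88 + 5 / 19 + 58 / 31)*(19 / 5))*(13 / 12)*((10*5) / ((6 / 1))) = 3450785 / 1116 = 3092.10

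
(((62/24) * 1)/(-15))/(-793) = 31/142740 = 0.00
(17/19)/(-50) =-17/950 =-0.02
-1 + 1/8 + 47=369/8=46.12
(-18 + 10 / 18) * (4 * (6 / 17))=-1256 / 51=-24.63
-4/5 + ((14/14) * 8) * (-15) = -604/5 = -120.80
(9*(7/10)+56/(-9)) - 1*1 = -83/90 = -0.92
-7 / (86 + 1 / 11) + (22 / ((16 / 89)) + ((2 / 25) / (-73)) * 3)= 1690811569 / 13826200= 122.29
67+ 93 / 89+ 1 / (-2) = 12023 / 178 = 67.54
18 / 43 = 0.42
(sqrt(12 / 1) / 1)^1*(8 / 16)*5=5*sqrt(3)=8.66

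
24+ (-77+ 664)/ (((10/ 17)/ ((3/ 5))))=31137/ 50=622.74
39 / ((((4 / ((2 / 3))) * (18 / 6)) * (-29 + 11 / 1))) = -13 / 108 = -0.12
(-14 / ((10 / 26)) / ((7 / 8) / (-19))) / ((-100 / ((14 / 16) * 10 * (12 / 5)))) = -165.98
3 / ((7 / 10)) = 30 / 7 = 4.29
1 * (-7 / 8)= -7 / 8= -0.88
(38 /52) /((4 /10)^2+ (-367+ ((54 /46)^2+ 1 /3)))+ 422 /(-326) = -79595686297 /61393689526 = -1.30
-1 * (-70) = 70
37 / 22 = 1.68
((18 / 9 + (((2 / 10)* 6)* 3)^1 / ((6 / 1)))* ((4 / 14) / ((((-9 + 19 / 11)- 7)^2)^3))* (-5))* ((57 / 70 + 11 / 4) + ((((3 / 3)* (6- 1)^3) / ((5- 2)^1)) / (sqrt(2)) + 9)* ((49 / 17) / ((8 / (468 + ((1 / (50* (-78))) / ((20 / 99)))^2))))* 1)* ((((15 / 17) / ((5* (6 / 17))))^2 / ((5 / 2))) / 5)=-76926597777266853* sqrt(2) / 2492018352753113600000- 102012924876429646519 / 7631806205306410400000000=-0.00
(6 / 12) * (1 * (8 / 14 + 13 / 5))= 111 / 70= 1.59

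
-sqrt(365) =-19.10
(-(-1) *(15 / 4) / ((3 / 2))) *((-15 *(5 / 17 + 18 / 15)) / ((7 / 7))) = -1905 / 34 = -56.03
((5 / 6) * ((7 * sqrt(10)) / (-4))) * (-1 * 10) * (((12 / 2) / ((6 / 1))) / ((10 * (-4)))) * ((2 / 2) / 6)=-35 * sqrt(10) / 576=-0.19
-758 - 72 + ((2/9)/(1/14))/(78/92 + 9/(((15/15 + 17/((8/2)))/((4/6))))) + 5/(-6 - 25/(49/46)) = -6902656181/8330436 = -828.61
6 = 6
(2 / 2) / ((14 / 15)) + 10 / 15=73 / 42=1.74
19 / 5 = 3.80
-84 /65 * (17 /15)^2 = -8092 /4875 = -1.66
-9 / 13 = -0.69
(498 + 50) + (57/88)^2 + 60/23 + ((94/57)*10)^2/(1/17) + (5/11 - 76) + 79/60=14756865461891/2893429440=5100.13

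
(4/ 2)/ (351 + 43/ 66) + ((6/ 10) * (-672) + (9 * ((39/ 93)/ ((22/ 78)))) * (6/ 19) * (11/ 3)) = -26499508206/ 68350505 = -387.70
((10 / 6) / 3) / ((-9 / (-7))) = 35 / 81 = 0.43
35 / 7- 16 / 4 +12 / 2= 7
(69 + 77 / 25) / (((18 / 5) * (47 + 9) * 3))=901 / 7560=0.12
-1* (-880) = 880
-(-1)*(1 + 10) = 11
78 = 78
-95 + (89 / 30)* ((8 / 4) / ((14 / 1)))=-19861 / 210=-94.58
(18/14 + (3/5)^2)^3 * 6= 143327232/5359375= 26.74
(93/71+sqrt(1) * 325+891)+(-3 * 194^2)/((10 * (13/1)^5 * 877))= 140716762618111/115596506155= 1217.31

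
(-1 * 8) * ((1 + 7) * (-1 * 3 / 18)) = 32 / 3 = 10.67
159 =159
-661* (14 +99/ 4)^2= -15880525/ 16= -992532.81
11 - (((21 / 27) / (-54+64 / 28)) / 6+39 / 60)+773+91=42729607 / 48870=874.35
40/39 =1.03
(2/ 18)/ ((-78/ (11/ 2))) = -11/ 1404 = -0.01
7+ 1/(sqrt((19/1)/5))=sqrt(95)/19+ 7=7.51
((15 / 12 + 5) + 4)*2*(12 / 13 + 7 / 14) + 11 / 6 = 4837 / 156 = 31.01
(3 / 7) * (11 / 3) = 11 / 7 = 1.57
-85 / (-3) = 85 / 3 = 28.33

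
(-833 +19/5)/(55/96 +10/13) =-5174208/8375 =-617.82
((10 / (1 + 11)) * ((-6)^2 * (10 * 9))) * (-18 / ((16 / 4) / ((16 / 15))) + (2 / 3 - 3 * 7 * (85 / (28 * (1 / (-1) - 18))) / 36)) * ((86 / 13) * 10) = -178242525 / 247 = -721629.66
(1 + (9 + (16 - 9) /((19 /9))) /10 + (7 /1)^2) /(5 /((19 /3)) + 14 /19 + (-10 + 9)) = 4867 /50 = 97.34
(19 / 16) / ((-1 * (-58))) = 0.02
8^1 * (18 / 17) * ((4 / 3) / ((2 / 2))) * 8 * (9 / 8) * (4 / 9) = 768 / 17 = 45.18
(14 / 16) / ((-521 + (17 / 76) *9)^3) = -384104 / 61363457071307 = -0.00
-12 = -12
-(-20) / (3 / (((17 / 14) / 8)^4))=417605 / 118013952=0.00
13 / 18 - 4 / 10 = 29 / 90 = 0.32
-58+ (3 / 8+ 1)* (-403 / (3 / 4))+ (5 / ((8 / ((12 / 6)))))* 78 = -2098 / 3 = -699.33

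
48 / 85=0.56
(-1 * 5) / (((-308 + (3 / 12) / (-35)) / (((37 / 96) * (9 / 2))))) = 19425 / 689936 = 0.03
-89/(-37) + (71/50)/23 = 104977/42550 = 2.47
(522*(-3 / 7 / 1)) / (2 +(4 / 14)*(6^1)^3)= -783 / 223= -3.51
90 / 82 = 45 / 41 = 1.10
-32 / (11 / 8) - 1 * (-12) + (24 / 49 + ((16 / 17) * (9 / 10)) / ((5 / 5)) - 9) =-18.94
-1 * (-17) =17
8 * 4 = 32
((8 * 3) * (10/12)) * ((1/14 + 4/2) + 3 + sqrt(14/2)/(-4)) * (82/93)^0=710/7 - 5 * sqrt(7)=88.20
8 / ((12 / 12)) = 8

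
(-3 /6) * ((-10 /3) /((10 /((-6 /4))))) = -1 /4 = -0.25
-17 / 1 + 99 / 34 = -479 / 34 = -14.09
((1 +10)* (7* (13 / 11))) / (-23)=-3.96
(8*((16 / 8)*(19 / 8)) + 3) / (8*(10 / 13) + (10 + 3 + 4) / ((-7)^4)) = 1279733 / 192301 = 6.65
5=5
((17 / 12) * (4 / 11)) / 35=17 / 1155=0.01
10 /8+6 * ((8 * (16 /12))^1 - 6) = 117 /4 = 29.25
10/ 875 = 2/ 175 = 0.01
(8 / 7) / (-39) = -8 / 273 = -0.03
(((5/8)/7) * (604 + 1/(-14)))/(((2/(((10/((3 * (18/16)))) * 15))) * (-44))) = -1056875/38808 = -27.23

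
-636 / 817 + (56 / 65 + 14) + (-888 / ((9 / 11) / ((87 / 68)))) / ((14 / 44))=-27490127902 / 6319495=-4350.05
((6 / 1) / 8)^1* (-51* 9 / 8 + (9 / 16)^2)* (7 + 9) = -43821 / 64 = -684.70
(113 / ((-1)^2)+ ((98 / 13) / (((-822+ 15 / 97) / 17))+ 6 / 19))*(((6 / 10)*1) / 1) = 2228184653 / 32817655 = 67.90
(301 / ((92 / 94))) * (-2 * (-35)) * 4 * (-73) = -144582340 / 23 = -6286188.70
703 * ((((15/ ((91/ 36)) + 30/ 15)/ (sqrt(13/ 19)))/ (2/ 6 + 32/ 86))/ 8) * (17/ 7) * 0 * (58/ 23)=0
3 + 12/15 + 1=24/5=4.80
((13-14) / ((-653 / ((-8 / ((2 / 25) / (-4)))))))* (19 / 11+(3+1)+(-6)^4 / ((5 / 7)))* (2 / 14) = 1144080 / 7183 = 159.28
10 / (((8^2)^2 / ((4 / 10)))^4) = 1 / 1099511627776000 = 0.00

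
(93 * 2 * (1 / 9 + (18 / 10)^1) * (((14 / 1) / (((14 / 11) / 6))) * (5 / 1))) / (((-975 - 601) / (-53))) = 777139 / 197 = 3944.87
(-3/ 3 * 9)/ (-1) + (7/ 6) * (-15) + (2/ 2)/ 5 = -83/ 10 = -8.30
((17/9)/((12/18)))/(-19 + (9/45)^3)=-2125/14244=-0.15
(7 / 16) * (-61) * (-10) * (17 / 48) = 36295 / 384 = 94.52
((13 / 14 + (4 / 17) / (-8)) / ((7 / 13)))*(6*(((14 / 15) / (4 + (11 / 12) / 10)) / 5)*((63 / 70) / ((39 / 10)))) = 30816 / 292145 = 0.11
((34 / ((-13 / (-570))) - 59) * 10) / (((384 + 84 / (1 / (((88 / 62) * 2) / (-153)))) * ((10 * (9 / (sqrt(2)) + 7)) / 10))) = 12117063 / 393016 - 15579081 * sqrt(2) / 786032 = 2.80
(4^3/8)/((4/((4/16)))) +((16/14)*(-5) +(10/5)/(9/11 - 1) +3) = -185/14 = -13.21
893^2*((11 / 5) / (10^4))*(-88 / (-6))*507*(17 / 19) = 14590504643 / 12500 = 1167240.37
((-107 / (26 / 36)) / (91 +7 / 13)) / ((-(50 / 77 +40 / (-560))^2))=4.85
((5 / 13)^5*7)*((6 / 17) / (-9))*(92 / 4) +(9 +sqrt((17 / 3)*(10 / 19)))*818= 818*sqrt(9690) / 57 +139405406116 / 18935943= 8774.62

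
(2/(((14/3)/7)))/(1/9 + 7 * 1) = 27/64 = 0.42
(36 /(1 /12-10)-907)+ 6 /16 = -866563 /952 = -910.26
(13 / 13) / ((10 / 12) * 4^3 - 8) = 3 / 136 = 0.02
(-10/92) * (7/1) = -35/46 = -0.76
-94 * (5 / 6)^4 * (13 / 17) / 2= -381875 / 22032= -17.33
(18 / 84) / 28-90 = -35277 / 392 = -89.99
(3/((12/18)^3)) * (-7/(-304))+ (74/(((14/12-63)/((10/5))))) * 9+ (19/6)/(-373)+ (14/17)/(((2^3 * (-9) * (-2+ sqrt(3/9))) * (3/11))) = -1096478500591/51491760768+ 7 * sqrt(3)/1836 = -21.29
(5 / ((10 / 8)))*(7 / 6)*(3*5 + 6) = 98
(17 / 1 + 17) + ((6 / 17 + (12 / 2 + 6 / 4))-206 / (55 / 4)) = 50249 / 1870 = 26.87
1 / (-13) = -0.08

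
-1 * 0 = 0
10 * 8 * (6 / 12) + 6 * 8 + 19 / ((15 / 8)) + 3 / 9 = 1477 / 15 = 98.47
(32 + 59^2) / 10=351.30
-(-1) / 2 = 1 / 2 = 0.50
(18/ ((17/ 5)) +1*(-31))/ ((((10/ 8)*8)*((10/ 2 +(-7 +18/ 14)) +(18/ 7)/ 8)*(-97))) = -6118/ 90695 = -0.07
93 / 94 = 0.99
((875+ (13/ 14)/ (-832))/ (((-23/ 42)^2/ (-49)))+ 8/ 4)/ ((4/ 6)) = -7260513171/ 33856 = -214452.78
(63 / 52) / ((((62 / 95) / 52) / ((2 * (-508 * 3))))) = -294230.32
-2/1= -2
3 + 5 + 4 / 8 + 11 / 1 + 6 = 51 / 2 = 25.50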